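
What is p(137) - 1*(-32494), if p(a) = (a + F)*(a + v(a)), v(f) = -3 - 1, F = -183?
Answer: 26376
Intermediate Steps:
v(f) = -4
p(a) = (-183 + a)*(-4 + a) (p(a) = (a - 183)*(a - 4) = (-183 + a)*(-4 + a))
p(137) - 1*(-32494) = (732 + 137**2 - 187*137) - 1*(-32494) = (732 + 18769 - 25619) + 32494 = -6118 + 32494 = 26376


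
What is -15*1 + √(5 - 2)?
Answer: -15 + √3 ≈ -13.268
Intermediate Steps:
-15*1 + √(5 - 2) = -15 + √3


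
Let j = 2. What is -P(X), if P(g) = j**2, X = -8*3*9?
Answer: -4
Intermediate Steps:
X = -216 (X = -24*9 = -216)
P(g) = 4 (P(g) = 2**2 = 4)
-P(X) = -1*4 = -4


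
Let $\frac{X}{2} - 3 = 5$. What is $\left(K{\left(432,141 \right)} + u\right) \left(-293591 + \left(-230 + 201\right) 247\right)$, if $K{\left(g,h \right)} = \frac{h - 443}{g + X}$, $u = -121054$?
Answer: $\frac{4077659875119}{112} \approx 3.6408 \cdot 10^{10}$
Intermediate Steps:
$X = 16$ ($X = 6 + 2 \cdot 5 = 6 + 10 = 16$)
$K{\left(g,h \right)} = \frac{-443 + h}{16 + g}$ ($K{\left(g,h \right)} = \frac{h - 443}{g + 16} = \frac{-443 + h}{16 + g}$)
$\left(K{\left(432,141 \right)} + u\right) \left(-293591 + \left(-230 + 201\right) 247\right) = \left(\frac{-443 + 141}{16 + 432} - 121054\right) \left(-293591 + \left(-230 + 201\right) 247\right) = \left(\frac{1}{448} \left(-302\right) - 121054\right) \left(-293591 - 7163\right) = \left(- \frac{151}{224} - 121054\right) \left(-300754\right) = \left(- \frac{27116247}{224}\right) \left(-300754\right) = \frac{4077659875119}{112}$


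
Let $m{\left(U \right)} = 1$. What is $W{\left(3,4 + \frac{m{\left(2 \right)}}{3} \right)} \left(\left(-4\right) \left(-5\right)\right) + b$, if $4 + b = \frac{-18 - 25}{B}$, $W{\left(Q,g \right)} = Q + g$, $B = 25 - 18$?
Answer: $\frac{2867}{21} \approx 136.52$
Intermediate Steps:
$B = 7$
$b = - \frac{71}{7}$ ($b = -4 + \frac{-18 - 25}{7} = -4 - \frac{43}{7} = - \frac{71}{7} \approx -10.143$)
$W{\left(3,4 + \frac{m{\left(2 \right)}}{3} \right)} \left(\left(-4\right) \left(-5\right)\right) + b = \left(3 + \left(4 + 1 \cdot \frac{1}{3}\right)\right) \left(\left(-4\right) \left(-5\right)\right) - \frac{71}{7} = \left(3 + \left(4 + 1 \cdot \frac{1}{3}\right)\right) 20 - \frac{71}{7} = \left(3 + \left(4 + \frac{1}{3}\right)\right) 20 - \frac{71}{7} = \left(3 + \frac{13}{3}\right) 20 - \frac{71}{7} = \frac{22}{3} \cdot 20 - \frac{71}{7} = \frac{440}{3} - \frac{71}{7} = \frac{2867}{21}$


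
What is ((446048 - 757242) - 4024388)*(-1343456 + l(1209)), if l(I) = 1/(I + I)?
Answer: 2347339450788379/403 ≈ 5.8247e+12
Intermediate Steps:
l(I) = 1/(2*I)
((446048 - 757242) - 4024388)*(-1343456 + l(1209)) = ((446048 - 757242) - 4024388)*(-1343456 + (½)/1209) = (-311194 - 4024388)*(-1343456 + (½)*(1/1209)) = -4335582*(-1343456 + 1/2418) = -4335582*(-3248476607/2418) = 2347339450788379/403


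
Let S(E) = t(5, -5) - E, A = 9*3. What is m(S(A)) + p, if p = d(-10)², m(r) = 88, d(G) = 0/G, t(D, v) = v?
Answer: 88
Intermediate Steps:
d(G) = 0
A = 27
S(E) = -5 - E
p = 0 (p = 0² = 0)
m(S(A)) + p = 88 + 0 = 88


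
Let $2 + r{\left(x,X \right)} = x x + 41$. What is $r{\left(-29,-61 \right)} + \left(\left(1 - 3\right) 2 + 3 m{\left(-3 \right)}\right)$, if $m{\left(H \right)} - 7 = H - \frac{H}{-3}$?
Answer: $885$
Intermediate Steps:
$m{\left(H \right)} = 7 + \frac{4 H}{3}$ ($m{\left(H \right)} = 7 + \left(H - \frac{H}{-3}\right) = 7 + \left(H - H \left(- \frac{1}{3}\right)\right) = 7 + \left(H - - \frac{H}{3}\right) = 7 + \left(H + \frac{H}{3}\right) = 7 + \frac{4 H}{3}$)
$r{\left(x,X \right)} = 39 + x^{2}$ ($r{\left(x,X \right)} = -2 + \left(x x + 41\right) = -2 + \left(x^{2} + 41\right) = -2 + \left(41 + x^{2}\right) = 39 + x^{2}$)
$r{\left(-29,-61 \right)} + \left(\left(1 - 3\right) 2 + 3 m{\left(-3 \right)}\right) = \left(39 + \left(-29\right)^{2}\right) + \left(\left(1 - 3\right) 2 + 3 \left(7 + \frac{4}{3} \left(-3\right)\right)\right) = \left(39 + 841\right) + \left(\left(-2\right) 2 + 3 \left(7 - 4\right)\right) = 880 + \left(-4 + 3 \cdot 3\right) = 880 + \left(-4 + 9\right) = 880 + 5 = 885$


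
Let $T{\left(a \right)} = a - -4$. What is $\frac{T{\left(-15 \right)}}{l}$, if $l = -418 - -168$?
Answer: $\frac{11}{250} \approx 0.044$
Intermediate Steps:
$T{\left(a \right)} = 4 + a$ ($T{\left(a \right)} = a + 4 = 4 + a$)
$l = -250$ ($l = -418 + 168 = -250$)
$\frac{T{\left(-15 \right)}}{l} = \frac{4 - 15}{-250} = \left(-11\right) \left(- \frac{1}{250}\right) = \frac{11}{250}$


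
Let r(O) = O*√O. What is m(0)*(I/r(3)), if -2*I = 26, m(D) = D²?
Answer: 0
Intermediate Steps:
r(O) = O^(3/2)
I = -13 (I = -½*26 = -13)
m(0)*(I/r(3)) = 0²*(-13*√3/9) = 0*(-13*√3/9) = 0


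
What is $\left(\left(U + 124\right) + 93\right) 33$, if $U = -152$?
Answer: $2145$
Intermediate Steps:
$\left(\left(U + 124\right) + 93\right) 33 = \left(\left(-152 + 124\right) + 93\right) 33 = \left(-28 + 93\right) 33 = 65 \cdot 33 = 2145$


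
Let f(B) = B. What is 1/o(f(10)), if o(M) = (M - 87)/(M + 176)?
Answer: -186/77 ≈ -2.4156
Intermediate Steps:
o(M) = (-87 + M)/(176 + M)
1/o(f(10)) = 1/((-87 + 10)/(176 + 10)) = 1/(-77/186) = -186/77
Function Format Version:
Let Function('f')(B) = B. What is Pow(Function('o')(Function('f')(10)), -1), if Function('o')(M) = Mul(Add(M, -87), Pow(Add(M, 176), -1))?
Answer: Rational(-186, 77) ≈ -2.4156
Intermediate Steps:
Function('o')(M) = Mul(Pow(Add(176, M), -1), Add(-87, M)) (Function('o')(M) = Mul(Add(-87, M), Pow(Add(176, M), -1)) = Mul(Pow(Add(176, M), -1), Add(-87, M)))
Pow(Function('o')(Function('f')(10)), -1) = Pow(Mul(Pow(Add(176, 10), -1), Add(-87, 10)), -1) = Pow(Mul(Pow(186, -1), -77), -1) = Pow(Mul(Rational(1, 186), -77), -1) = Pow(Rational(-77, 186), -1) = Rational(-186, 77)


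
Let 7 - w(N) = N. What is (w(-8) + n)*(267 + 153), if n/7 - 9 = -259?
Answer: -728700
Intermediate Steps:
n = -1750 (n = 63 + 7*(-259) = 63 - 1813 = -1750)
w(N) = 7 - N
(w(-8) + n)*(267 + 153) = ((7 - 1*(-8)) - 1750)*(267 + 153) = ((7 + 8) - 1750)*420 = (15 - 1750)*420 = -1735*420 = -728700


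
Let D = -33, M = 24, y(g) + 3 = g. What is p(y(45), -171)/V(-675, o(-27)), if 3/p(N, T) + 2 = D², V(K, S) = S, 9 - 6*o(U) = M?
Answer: -6/5435 ≈ -0.0011040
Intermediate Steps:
y(g) = -3 + g
o(U) = -5/2 (o(U) = 3/2 - ⅙*24 = 3/2 - 4 = -5/2)
p(N, T) = 3/1087 (p(N, T) = 3/(-2 + (-33)²) = 3/(-2 + 1089) = 3/1087)
p(y(45), -171)/V(-675, o(-27)) = 3/(1087*(-5/2)) = (3/1087)*(-⅖) = -6/5435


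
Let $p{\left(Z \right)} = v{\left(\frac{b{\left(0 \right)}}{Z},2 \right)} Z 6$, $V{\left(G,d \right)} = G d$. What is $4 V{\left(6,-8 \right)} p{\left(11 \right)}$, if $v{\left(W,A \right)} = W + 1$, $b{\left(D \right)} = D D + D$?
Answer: $-12672$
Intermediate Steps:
$b{\left(D \right)} = D + D^{2}$ ($b{\left(D \right)} = D^{2} + D = D + D^{2}$)
$v{\left(W,A \right)} = 1 + W$
$p{\left(Z \right)} = 6 Z$ ($p{\left(Z \right)} = \left(1 + \frac{0 \left(1 + 0\right)}{Z}\right) Z 6 = \left(1 + \frac{0 \cdot 1}{Z}\right) Z 6 = \left(1 + \frac{0}{Z}\right) Z 6 = \left(1 + 0\right) Z 6 = 1 Z 6 = Z 6 = 6 Z$)
$4 V{\left(6,-8 \right)} p{\left(11 \right)} = 4 \cdot 6 \left(-8\right) 6 \cdot 11 = 4 \left(-48\right) 66 = \left(-192\right) 66 = -12672$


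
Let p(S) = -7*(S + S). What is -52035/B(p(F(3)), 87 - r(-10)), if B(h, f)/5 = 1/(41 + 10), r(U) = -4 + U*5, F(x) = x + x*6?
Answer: -530757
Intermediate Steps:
F(x) = 7*x (F(x) = x + 6*x = 7*x)
r(U) = -4 + 5*U
p(S) = -14*S
B(h, f) = 5/51 (B(h, f) = 5/(41 + 10) = 5/51)
-52035/B(p(F(3)), 87 - r(-10)) = -52035/5/51 = -52035*51/5 = -530757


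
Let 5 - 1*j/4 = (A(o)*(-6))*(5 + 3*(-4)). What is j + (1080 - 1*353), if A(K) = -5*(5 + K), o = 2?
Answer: 6627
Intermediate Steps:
A(K) = -25 - 5*K
j = 5900 (j = 20 - 4*(-25 - 5*2)*(-6)*(5 + 3*(-4)) = 20 - 4*(-25 - 10)*(-6)*(5 - 12) = 20 - 4*(-35*(-6))*(-7) = 20 - 840*(-7) = 20 - 4*(-1470) = 20 + 5880 = 5900)
j + (1080 - 1*353) = 5900 + (1080 - 1*353) = 5900 + (1080 - 353) = 5900 + 727 = 6627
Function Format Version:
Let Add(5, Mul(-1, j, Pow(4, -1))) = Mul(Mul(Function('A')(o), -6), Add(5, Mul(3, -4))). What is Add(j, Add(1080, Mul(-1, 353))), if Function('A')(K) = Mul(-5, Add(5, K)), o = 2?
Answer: 6627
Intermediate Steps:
Function('A')(K) = Add(-25, Mul(-5, K))
j = 5900 (j = Add(20, Mul(-4, Mul(Mul(Add(-25, Mul(-5, 2)), -6), Add(5, Mul(3, -4))))) = Add(20, Mul(-4, Mul(Mul(Add(-25, -10), -6), Add(5, -12)))) = Add(20, Mul(-4, Mul(Mul(-35, -6), -7))) = Add(20, Mul(-4, Mul(210, -7))) = Add(20, Mul(-4, -1470)) = Add(20, 5880) = 5900)
Add(j, Add(1080, Mul(-1, 353))) = Add(5900, Add(1080, Mul(-1, 353))) = Add(5900, Add(1080, -353)) = Add(5900, 727) = 6627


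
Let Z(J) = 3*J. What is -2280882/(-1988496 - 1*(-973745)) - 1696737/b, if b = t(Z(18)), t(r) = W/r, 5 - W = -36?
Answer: -92975247128136/41604791 ≈ -2.2347e+6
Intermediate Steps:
W = 41 (W = 5 - 1*(-36) = 5 + 36 = 41)
t(r) = 41/r
b = 41/54 (b = 41/((3*18)) = 41/54 ≈ 0.75926)
-2280882/(-1988496 - 1*(-973745)) - 1696737/b = -2280882/(-1988496 - 1*(-973745)) - 1696737/41/54 = -2280882/(-1988496 + 973745) - 1696737*54/41 = -2280882/(-1014751) - 91623798/41 = -2280882*(-1/1014751) - 91623798/41 = 2280882/1014751 - 91623798/41 = -92975247128136/41604791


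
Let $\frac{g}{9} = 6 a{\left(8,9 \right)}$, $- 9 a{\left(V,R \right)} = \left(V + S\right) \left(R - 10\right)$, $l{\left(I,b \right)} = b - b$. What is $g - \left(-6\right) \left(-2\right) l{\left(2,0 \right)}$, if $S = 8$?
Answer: $96$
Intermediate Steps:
$l{\left(I,b \right)} = 0$
$a{\left(V,R \right)} = - \frac{\left(-10 + R\right) \left(8 + V\right)}{9}$ ($a{\left(V,R \right)} = - \frac{\left(V + 8\right) \left(R - 10\right)}{9} = - \frac{\left(8 + V\right) \left(-10 + R\right)}{9} = - \frac{\left(-10 + R\right) \left(8 + V\right)}{9}$)
$g = 96$ ($g = 9 \cdot 6 \left(\frac{80}{9} - 8 + \frac{10}{9} \cdot 8 - 1 \cdot 8\right) = 9 \cdot 6 \left(\frac{80}{9} - 8 + \frac{80}{9} - 8\right) = 9 \cdot 6 \cdot \frac{16}{9} = 9 \cdot \frac{32}{3} = 96$)
$g - \left(-6\right) \left(-2\right) l{\left(2,0 \right)} = 96 - \left(-6\right) \left(-2\right) 0 = 96 - 12 \cdot 0 = 96 - 0 = 96 + 0 = 96$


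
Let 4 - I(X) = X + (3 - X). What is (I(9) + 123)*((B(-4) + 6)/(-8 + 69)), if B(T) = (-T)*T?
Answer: -1240/61 ≈ -20.328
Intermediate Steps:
I(X) = 1 (I(X) = 4 - (X + (3 - X)) = 4 - 1*3 = 4 - 3 = 1)
B(T) = -T²
(I(9) + 123)*((B(-4) + 6)/(-8 + 69)) = (1 + 123)*((-1*(-4)² + 6)/(-8 + 69)) = 124*((-1*16 + 6)/61) = 124*((-16 + 6)*(1/61)) = 124*(-10*1/61) = 124*(-10/61) = -1240/61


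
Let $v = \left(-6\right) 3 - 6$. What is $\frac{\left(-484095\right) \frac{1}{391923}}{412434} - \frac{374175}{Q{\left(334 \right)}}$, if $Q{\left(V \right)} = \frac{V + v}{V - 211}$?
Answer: $- \frac{123989194728166850}{835152248007} \approx -1.4846 \cdot 10^{5}$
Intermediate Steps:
$v = -24$ ($v = -18 - 6 = -24$)
$Q{\left(V \right)} = \frac{-24 + V}{-211 + V}$ ($Q{\left(V \right)} = \frac{V - 24}{V - 211} = \frac{-24 + V}{-211 + V}$)
$\frac{\left(-484095\right) \frac{1}{391923}}{412434} - \frac{374175}{Q{\left(334 \right)}} = \frac{\left(-484095\right) \frac{1}{391923}}{412434} - \frac{374175}{\frac{1}{-211 + 334} \left(-24 + 334\right)} = \left(-484095\right) \frac{1}{391923} \cdot \frac{1}{412434} - \frac{374175}{\frac{1}{123} \cdot 310} = \left(- \frac{161365}{130641}\right) \frac{1}{412434} - \frac{374175}{\frac{1}{123} \cdot 310} = - \frac{161365}{53880790194} - \frac{374175}{\frac{310}{123}} = - \frac{161365}{53880790194} - \frac{9204705}{62} = - \frac{123989194728166850}{835152248007}$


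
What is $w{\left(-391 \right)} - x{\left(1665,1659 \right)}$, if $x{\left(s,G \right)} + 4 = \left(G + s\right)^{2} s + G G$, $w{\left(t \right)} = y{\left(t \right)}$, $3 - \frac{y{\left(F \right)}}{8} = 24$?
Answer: $-18399297485$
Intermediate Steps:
$y{\left(F \right)} = -168$ ($y{\left(F \right)} = 24 - 192 = -168$)
$w{\left(t \right)} = -168$
$x{\left(s,G \right)} = -4 + G^{2} + s \left(G + s\right)^{2}$ ($x{\left(s,G \right)} = -4 + \left(\left(G + s\right)^{2} s + G G\right) = -4 + \left(s \left(G + s\right)^{2} + G^{2}\right) = -4 + \left(G^{2} + s \left(G + s\right)^{2}\right) = -4 + G^{2} + s \left(G + s\right)^{2}$)
$w{\left(-391 \right)} - x{\left(1665,1659 \right)} = -168 - \left(-4 + 1659^{2} + 1665 \left(1659 + 1665\right)^{2}\right) = -168 - \left(-4 + 2752281 + 1665 \cdot 3324^{2}\right) = -168 - \left(-4 + 2752281 + 1665 \cdot 11048976\right) = -168 - \left(-4 + 2752281 + 18396545040\right) = -168 - 18399297317 = -18399297485$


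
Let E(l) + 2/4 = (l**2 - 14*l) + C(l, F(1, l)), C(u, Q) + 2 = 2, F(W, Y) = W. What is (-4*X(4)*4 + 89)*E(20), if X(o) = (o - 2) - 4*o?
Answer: 74807/2 ≈ 37404.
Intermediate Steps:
X(o) = -2 - 3*o (X(o) = (-2 + o) - 4*o = -2 - 3*o)
C(u, Q) = 0 (C(u, Q) = -2 + 2 = 0)
E(l) = -1/2 + l**2 - 14*l (E(l) = -1/2 + ((l**2 - 14*l) + 0) = -1/2 + (l**2 - 14*l) = -1/2 + l**2 - 14*l)
(-4*X(4)*4 + 89)*E(20) = (-4*(-2 - 3*4)*4 + 89)*(-1/2 + 20**2 - 14*20) = (-4*(-2 - 12)*4 + 89)*(-1/2 + 400 - 280) = (-4*(-14)*4 + 89)*(239/2) = (56*4 + 89)*(239/2) = (224 + 89)*(239/2) = 313*(239/2) = 74807/2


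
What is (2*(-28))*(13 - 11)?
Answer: -112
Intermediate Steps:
(2*(-28))*(13 - 11) = -56*2 = -112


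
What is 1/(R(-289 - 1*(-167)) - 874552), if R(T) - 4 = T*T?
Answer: -1/859664 ≈ -1.1632e-6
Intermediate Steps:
R(T) = 4 + T² (R(T) = 4 + T*T = 4 + T²)
1/(R(-289 - 1*(-167)) - 874552) = 1/((4 + (-289 - 1*(-167))²) - 874552) = 1/((4 + (-289 + 167)²) - 874552) = 1/((4 + (-122)²) - 874552) = 1/((4 + 14884) - 874552) = 1/(14888 - 874552) = 1/(-859664) = -1/859664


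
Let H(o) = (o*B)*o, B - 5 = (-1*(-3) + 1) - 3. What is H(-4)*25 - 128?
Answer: 2272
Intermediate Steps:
B = 6 (B = 5 + ((-1*(-3) + 1) - 3) = 5 + ((3 + 1) - 3) = 5 + (4 - 3) = 5 + 1 = 6)
H(o) = 6*o² (H(o) = (o*6)*o = (6*o)*o = 6*o²)
H(-4)*25 - 128 = (6*(-4)²)*25 - 128 = (6*16)*25 - 128 = 96*25 - 128 = 2400 - 128 = 2272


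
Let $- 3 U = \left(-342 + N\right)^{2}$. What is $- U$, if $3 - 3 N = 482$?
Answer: $\frac{2265025}{27} \approx 83890.0$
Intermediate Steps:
$N = - \frac{479}{3}$ ($N = 1 - \frac{482}{3} = - \frac{479}{3} \approx -159.67$)
$U = - \frac{2265025}{27}$ ($U = - \frac{\left(-342 - \frac{479}{3}\right)^{2}}{3} = - \frac{\left(- \frac{1505}{3}\right)^{2}}{3} = \left(- \frac{1}{3}\right) \frac{2265025}{9} = - \frac{2265025}{27} \approx -83890.0$)
$- U = \left(-1\right) \left(- \frac{2265025}{27}\right) = \frac{2265025}{27}$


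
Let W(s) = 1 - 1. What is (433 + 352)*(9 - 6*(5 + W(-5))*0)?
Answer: 7065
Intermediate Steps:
W(s) = 0
(433 + 352)*(9 - 6*(5 + W(-5))*0) = (433 + 352)*(9 - 6*(5 + 0)*0) = 785*(9 - 30*0) = 785*(9 - 6*0) = 785*(9 + 0) = 785*9 = 7065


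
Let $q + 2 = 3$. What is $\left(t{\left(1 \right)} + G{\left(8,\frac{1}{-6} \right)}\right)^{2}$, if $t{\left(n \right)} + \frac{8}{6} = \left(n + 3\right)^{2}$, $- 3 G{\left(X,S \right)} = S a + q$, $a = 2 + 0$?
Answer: $\frac{16900}{81} \approx 208.64$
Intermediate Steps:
$q = 1$ ($q = -2 + 3 = 1$)
$a = 2$
$G{\left(X,S \right)} = - \frac{1}{3} - \frac{2 S}{3}$ ($G{\left(X,S \right)} = - \frac{S 2 + 1}{3} = - \frac{2 S + 1}{3} = - \frac{1 + 2 S}{3} = - \frac{1}{3} - \frac{2 S}{3}$)
$t{\left(n \right)} = - \frac{4}{3} + \left(3 + n\right)^{2}$ ($t{\left(n \right)} = - \frac{4}{3} + \left(n + 3\right)^{2} = - \frac{4}{3} + \left(3 + n\right)^{2}$)
$\left(t{\left(1 \right)} + G{\left(8,\frac{1}{-6} \right)}\right)^{2} = \left(\left(- \frac{4}{3} + \left(3 + 1\right)^{2}\right) - \left(\frac{1}{3} + \frac{2}{3 \left(-6\right)}\right)\right)^{2} = \left(\left(- \frac{4}{3} + 4^{2}\right) - \frac{2}{9}\right)^{2} = \left(\left(- \frac{4}{3} + 16\right) + \left(- \frac{1}{3} + \frac{1}{9}\right)\right)^{2} = \left(\frac{44}{3} - \frac{2}{9}\right)^{2} = \left(\frac{130}{9}\right)^{2} = \frac{16900}{81}$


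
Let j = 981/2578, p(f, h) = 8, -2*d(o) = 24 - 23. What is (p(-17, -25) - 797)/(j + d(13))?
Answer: 1017021/154 ≈ 6604.0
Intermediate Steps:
d(o) = -1/2 (d(o) = -(24 - 23)/2 = -1/2*1 = -1/2)
j = 981/2578 (j = 981*(1/2578) = 981/2578 ≈ 0.38053)
(p(-17, -25) - 797)/(j + d(13)) = (8 - 797)/(981/2578 - 1/2) = -789/(-154/1289) = -789*(-1289/154) = 1017021/154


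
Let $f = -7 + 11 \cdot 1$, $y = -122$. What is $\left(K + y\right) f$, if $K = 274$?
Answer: $608$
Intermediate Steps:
$f = 4$ ($f = -7 + 11 = 4$)
$\left(K + y\right) f = \left(274 - 122\right) 4 = 152 \cdot 4 = 608$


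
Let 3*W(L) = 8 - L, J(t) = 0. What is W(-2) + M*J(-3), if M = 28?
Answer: 10/3 ≈ 3.3333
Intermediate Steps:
W(L) = 8/3 - L/3 (W(L) = (8 - L)/3 = 8/3 - L/3)
W(-2) + M*J(-3) = (8/3 - ⅓*(-2)) + 28*0 = (8/3 + ⅔) + 0 = 10/3 + 0 = 10/3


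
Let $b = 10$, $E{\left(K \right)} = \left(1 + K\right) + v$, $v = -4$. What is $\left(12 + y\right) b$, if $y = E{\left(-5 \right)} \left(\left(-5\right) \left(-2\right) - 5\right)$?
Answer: $-280$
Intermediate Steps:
$E{\left(K \right)} = -3 + K$ ($E{\left(K \right)} = \left(1 + K\right) - 4 = -3 + K$)
$y = -40$ ($y = \left(-3 - 5\right) \left(\left(-5\right) \left(-2\right) - 5\right) = - 8 \left(10 - 5\right) = \left(-8\right) 5 = -40$)
$\left(12 + y\right) b = \left(12 - 40\right) 10 = \left(-28\right) 10 = -280$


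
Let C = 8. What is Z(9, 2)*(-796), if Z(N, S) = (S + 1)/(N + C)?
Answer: -2388/17 ≈ -140.47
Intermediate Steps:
Z(N, S) = (1 + S)/(8 + N) (Z(N, S) = (S + 1)/(N + 8) = (1 + S)/(8 + N))
Z(9, 2)*(-796) = ((1 + 2)/(8 + 9))*(-796) = (3/17)*(-796) = -2388/17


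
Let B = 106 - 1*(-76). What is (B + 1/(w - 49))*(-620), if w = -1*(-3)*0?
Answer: -5528540/49 ≈ -1.1283e+5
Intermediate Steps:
w = 0 (w = 3*0 = 0)
B = 182 (B = 106 + 76 = 182)
(B + 1/(w - 49))*(-620) = (182 + 1/(0 - 49))*(-620) = (182 + 1/(-49))*(-620) = (182 - 1/49)*(-620) = (8917/49)*(-620) = -5528540/49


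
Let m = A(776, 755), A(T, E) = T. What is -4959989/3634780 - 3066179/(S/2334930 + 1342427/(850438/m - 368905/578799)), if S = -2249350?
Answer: -6602405488791357759105777869/2635657347503255280472780 ≈ -2505.0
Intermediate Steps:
m = 776
-4959989/3634780 - 3066179/(S/2334930 + 1342427/(850438/m - 368905/578799)) = -4959989/3634780 - 3066179/(-2249350/2334930 + 1342427/(850438/776 - 368905/578799)) = -4959989*1/3634780 - 3066179/(-2249350*1/2334930 + 1342427/(850438*(1/776) - 368905*1/578799)) = -4959989/3634780 - 3066179/(-224935/233493 + 1342427/(425219/388 - 368905/578799)) = -4959989/3634780 - 3066179/(-224935/233493 + 1342427/(2535806153/2315196)) = -4959989/3634780 - 3066179/(-224935/233493 + 1342427*(2315196/2535806153)) = -4959989/3634780 - 3066179/(-224935/233493 + 3107981620692/2535806153) = -4959989/3634780 - 3066179/725121561003212101/592092986082429 = -4959989/3634780 - 3066179*592092986082429/725121561003212101 = -4959989/3634780 - 1815463079973236068791/725121561003212101 = -6602405488791357759105777869/2635657347503255280472780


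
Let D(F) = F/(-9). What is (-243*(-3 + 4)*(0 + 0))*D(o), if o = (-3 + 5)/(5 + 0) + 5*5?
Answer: 0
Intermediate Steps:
o = 127/5 (o = 2/5 + 25 = 2*(⅕) + 25 = ⅖ + 25 = 127/5 ≈ 25.400)
D(F) = -F/9 (D(F) = F*(-⅑) = -F/9)
(-243*(-3 + 4)*(0 + 0))*D(o) = (-243*(-3 + 4)*(0 + 0))*(-⅑*127/5) = -243*0*(-127/45) = 0*(-127/45) = 0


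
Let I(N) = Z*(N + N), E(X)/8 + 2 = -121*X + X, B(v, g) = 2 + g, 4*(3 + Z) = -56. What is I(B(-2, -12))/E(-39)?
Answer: 85/9356 ≈ 0.0090851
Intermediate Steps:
Z = -17 (Z = -3 + (1/4)*(-56) = -3 - 14 = -17)
E(X) = -16 - 960*X (E(X) = -16 + 8*(-121*X + X) = -16 + 8*(-120*X) = -16 - 960*X)
I(N) = -34*N (I(N) = -17*(N + N) = -34*N)
I(B(-2, -12))/E(-39) = (-34*(2 - 12))/(-16 - 960*(-39)) = (-34*(-10))/(-16 + 37440) = 340/37424 = 340*(1/37424) = 85/9356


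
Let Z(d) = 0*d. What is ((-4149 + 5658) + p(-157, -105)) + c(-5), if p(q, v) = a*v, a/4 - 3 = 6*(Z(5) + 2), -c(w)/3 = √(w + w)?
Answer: -4791 - 3*I*√10 ≈ -4791.0 - 9.4868*I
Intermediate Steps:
Z(d) = 0
c(w) = -3*√2*√w (c(w) = -3*√(w + w) = -3*√2*√w)
a = 60 (a = 12 + 4*(6*(0 + 2)) = 12 + 4*(6*2) = 12 + 4*12 = 12 + 48 = 60)
p(q, v) = 60*v
((-4149 + 5658) + p(-157, -105)) + c(-5) = ((-4149 + 5658) + 60*(-105)) - 3*√2*√(-5) = (1509 - 6300) - 3*√2*I*√5 = -4791 - 3*I*√10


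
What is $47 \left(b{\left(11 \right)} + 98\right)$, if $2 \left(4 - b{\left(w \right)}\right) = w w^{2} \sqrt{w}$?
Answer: $4794 - \frac{62557 \sqrt{11}}{2} \approx -98945.0$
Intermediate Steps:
$b{\left(w \right)} = 4 - \frac{w^{\frac{7}{2}}}{2}$ ($b{\left(w \right)} = 4 - \frac{w w^{2} \sqrt{w}}{2} = 4 - \frac{w^{3} \sqrt{w}}{2} = 4 - \frac{w^{\frac{7}{2}}}{2}$)
$47 \left(b{\left(11 \right)} + 98\right) = 47 \left(\left(4 - \frac{11^{\frac{7}{2}}}{2}\right) + 98\right) = 47 \left(\left(4 - \frac{1331 \sqrt{11}}{2}\right) + 98\right) = 47 \left(102 - \frac{1331 \sqrt{11}}{2}\right) = 4794 - \frac{62557 \sqrt{11}}{2}$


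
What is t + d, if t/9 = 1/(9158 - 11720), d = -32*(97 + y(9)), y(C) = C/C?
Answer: -2678147/854 ≈ -3136.0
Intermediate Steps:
y(C) = 1
d = -3136 (d = -32*(97 + 1) = -32*98 = -3136)
t = -3/854 (t = 9/(9158 - 11720) = 9/(-2562) = 9*(-1/2562) = -3/854 ≈ -0.0035129)
t + d = -3/854 - 3136 = -2678147/854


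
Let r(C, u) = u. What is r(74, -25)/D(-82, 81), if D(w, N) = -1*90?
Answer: 5/18 ≈ 0.27778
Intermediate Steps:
D(w, N) = -90
r(74, -25)/D(-82, 81) = -25/(-90) = -25*(-1/90) = 5/18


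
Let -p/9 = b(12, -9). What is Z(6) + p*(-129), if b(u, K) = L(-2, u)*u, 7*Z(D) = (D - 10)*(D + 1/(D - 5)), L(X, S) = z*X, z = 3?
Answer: -83596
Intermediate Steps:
L(X, S) = 3*X
Z(D) = (-10 + D)*(D + 1/(-5 + D))/7 (Z(D) = ((D - 10)*(D + 1/(D - 5)))/7 = ((-10 + D)*(D + 1/(-5 + D)))/7 = (-10 + D)*(D + 1/(-5 + D))/7)
b(u, K) = -6*u (b(u, K) = (3*(-2))*u = -6*u)
p = 648 (p = -(-54)*12 = -9*(-72) = 648)
Z(6) + p*(-129) = (-10 + 6³ - 15*6² + 51*6)/(7*(-5 + 6)) + 648*(-129) = (⅐)*(-10 + 216 - 15*36 + 306)/1 - 83592 = (⅐)*1*(-10 + 216 - 540 + 306) - 83592 = (⅐)*1*(-28) - 83592 = -4 - 83592 = -83596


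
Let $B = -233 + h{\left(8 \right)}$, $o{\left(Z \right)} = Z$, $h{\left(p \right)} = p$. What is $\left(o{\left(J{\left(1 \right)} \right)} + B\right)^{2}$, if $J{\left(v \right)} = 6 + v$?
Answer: $47524$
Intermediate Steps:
$B = -225$ ($B = -233 + 8 = -225$)
$\left(o{\left(J{\left(1 \right)} \right)} + B\right)^{2} = \left(\left(6 + 1\right) - 225\right)^{2} = \left(7 - 225\right)^{2} = \left(-218\right)^{2} = 47524$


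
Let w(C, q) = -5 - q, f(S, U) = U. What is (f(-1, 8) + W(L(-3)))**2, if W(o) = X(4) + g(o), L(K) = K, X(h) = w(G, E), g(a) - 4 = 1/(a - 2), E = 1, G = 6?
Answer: 841/25 ≈ 33.640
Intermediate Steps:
g(a) = 4 + 1/(-2 + a) (g(a) = 4 + 1/(a - 2) = 4 + 1/(-2 + a))
X(h) = -6 (X(h) = -5 - 1*1 = -5 - 1 = -6)
W(o) = -6 + (-7 + 4*o)/(-2 + o)
(f(-1, 8) + W(L(-3)))**2 = (8 + (5 - 2*(-3))/(-2 - 3))**2 = (8 + (5 + 6)/(-5))**2 = (8 - 1/5*11)**2 = (8 - 11/5)**2 = (29/5)**2 = 841/25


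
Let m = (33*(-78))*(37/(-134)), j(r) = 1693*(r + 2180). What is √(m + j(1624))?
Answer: √28913122581/67 ≈ 2537.9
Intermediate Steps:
j(r) = 3690740 + 1693*r (j(r) = 1693*(2180 + r) = 3690740 + 1693*r)
m = 47619/67 (m = -95238*(-1)/134 = -2574*(-37/134) = 47619/67 ≈ 710.73)
√(m + j(1624)) = √(47619/67 + (3690740 + 1693*1624)) = √(47619/67 + (3690740 + 2749432)) = √(47619/67 + 6440172) = √(431539143/67) = √28913122581/67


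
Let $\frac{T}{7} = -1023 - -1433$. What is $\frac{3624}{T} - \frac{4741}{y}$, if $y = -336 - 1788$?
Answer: $\frac{10652023}{3047940} \approx 3.4948$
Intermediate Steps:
$y = -2124$ ($y = -336 - 1788 = -2124$)
$T = 2870$ ($T = 7 \left(-1023 - -1433\right) = 7 \left(-1023 + 1433\right) = 7 \cdot 410 = 2870$)
$\frac{3624}{T} - \frac{4741}{y} = \frac{3624}{2870} - \frac{4741}{-2124} = 3624 \cdot \frac{1}{2870} - - \frac{4741}{2124} = \frac{1812}{1435} + \frac{4741}{2124} = \frac{10652023}{3047940}$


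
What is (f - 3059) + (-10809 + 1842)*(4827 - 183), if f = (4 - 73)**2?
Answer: -41641046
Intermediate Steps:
f = 4761 (f = (-69)**2 = 4761)
(f - 3059) + (-10809 + 1842)*(4827 - 183) = (4761 - 3059) + (-10809 + 1842)*(4827 - 183) = 1702 - 8967*4644 = 1702 - 41642748 = -41641046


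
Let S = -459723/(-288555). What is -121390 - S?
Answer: -11676050391/96185 ≈ -1.2139e+5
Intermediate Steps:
S = 153241/96185 (S = -459723*(-1/288555) = 153241/96185 ≈ 1.5932)
-121390 - S = -121390 - 1*153241/96185 = -121390 - 153241/96185 = -11676050391/96185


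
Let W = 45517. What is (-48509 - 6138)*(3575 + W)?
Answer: -2682730524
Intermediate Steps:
(-48509 - 6138)*(3575 + W) = (-48509 - 6138)*(3575 + 45517) = -54647*49092 = -2682730524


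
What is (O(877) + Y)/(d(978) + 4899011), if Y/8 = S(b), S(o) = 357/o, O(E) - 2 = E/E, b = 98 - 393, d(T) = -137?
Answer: -657/481722610 ≈ -1.3639e-6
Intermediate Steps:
b = -295
O(E) = 3 (O(E) = 2 + E/E = 2 + 1 = 3)
Y = -2856/295 (Y = 8*(357/(-295)) = 8*(357*(-1/295)) = 8*(-357/295) = -2856/295 ≈ -9.6814)
(O(877) + Y)/(d(978) + 4899011) = (3 - 2856/295)/(-137 + 4899011) = -1971/295/4898874 = -1971/295*1/4898874 = -657/481722610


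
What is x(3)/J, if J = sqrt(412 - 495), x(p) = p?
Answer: -3*I*sqrt(83)/83 ≈ -0.32929*I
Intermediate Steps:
J = I*sqrt(83) (J = sqrt(-83) = I*sqrt(83) ≈ 9.1104*I)
x(3)/J = 3/((I*sqrt(83))) = 3*(-I*sqrt(83)/83) = -3*I*sqrt(83)/83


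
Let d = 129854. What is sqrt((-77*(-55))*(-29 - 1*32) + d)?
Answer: I*sqrt(128481) ≈ 358.44*I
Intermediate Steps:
sqrt((-77*(-55))*(-29 - 1*32) + d) = sqrt((-77*(-55))*(-29 - 1*32) + 129854) = sqrt(4235*(-29 - 32) + 129854) = sqrt(4235*(-61) + 129854) = sqrt(-258335 + 129854) = sqrt(-128481) = I*sqrt(128481)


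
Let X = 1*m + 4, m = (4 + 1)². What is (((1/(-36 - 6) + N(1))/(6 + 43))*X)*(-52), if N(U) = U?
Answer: -30914/1029 ≈ -30.043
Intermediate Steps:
m = 25 (m = 5² = 25)
X = 29 (X = 1*25 + 4 = 25 + 4 = 29)
(((1/(-36 - 6) + N(1))/(6 + 43))*X)*(-52) = (((1/(-36 - 6) + 1)/(6 + 43))*29)*(-52) = (((1/(-42) + 1)/49)*29)*(-52) = (((-1/42 + 1)*(1/49))*29)*(-52) = (((41/42)*(1/49))*29)*(-52) = ((41/2058)*29)*(-52) = (1189/2058)*(-52) = -30914/1029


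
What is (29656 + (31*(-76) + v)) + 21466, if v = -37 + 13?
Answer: 48742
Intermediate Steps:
v = -24
(29656 + (31*(-76) + v)) + 21466 = (29656 + (31*(-76) - 24)) + 21466 = (29656 + (-2356 - 24)) + 21466 = (29656 - 2380) + 21466 = 27276 + 21466 = 48742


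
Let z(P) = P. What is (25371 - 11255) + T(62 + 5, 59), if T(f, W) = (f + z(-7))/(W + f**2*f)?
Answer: 707733902/50137 ≈ 14116.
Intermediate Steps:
T(f, W) = (-7 + f)/(W + f**3) (T(f, W) = (f - 7)/(W + f**2*f) = (-7 + f)/(W + f**3))
(25371 - 11255) + T(62 + 5, 59) = (25371 - 11255) + (-7 + (62 + 5))/(59 + (62 + 5)**3) = 14116 + (-7 + 67)/(59 + 67**3) = 14116 + 60/(59 + 300763) = 14116 + 60/300822 = 14116 + (1/300822)*60 = 14116 + 10/50137 = 707733902/50137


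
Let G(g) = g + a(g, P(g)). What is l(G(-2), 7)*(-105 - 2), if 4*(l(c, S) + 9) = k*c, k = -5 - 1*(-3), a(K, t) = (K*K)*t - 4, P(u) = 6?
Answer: 1926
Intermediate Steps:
a(K, t) = -4 + t*K² (a(K, t) = K²*t - 4 = t*K² - 4 = -4 + t*K²)
k = -2 (k = -5 + 3 = -2)
G(g) = -4 + g + 6*g² (G(g) = g + (-4 + 6*g²) = -4 + g + 6*g²)
l(c, S) = -9 - c/2 (l(c, S) = -9 + (-2*c)/4 = -9 - c/2)
l(G(-2), 7)*(-105 - 2) = (-9 - (-4 - 2 + 6*(-2)²)/2)*(-105 - 2) = (-9 - (-4 - 2 + 6*4)/2)*(-107) = (-9 - (-4 - 2 + 24)/2)*(-107) = (-9 - ½*18)*(-107) = (-9 - 9)*(-107) = -18*(-107) = 1926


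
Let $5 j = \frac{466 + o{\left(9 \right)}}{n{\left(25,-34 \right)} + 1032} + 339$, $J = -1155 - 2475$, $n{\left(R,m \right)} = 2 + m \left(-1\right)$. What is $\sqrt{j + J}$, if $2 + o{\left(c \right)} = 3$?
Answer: $\frac{i \sqrt{25393944135}}{2670} \approx 59.683 i$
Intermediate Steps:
$o{\left(c \right)} = 1$ ($o{\left(c \right)} = -2 + 3 = 1$)
$n{\left(R,m \right)} = 2 - m$
$J = -3630$ ($J = -1155 - 2475 = -3630$)
$j = \frac{362519}{5340}$ ($j = \frac{\frac{466 + 1}{\left(2 - -34\right) + 1032} + 339}{5} = \frac{\frac{467}{\left(2 + 34\right) + 1032} + 339}{5} = \frac{\frac{467}{36 + 1032} + 339}{5} = \frac{\frac{467}{1068} + 339}{5} = \frac{1}{5} \cdot \frac{362519}{1068} = \frac{362519}{5340} \approx 67.887$)
$\sqrt{j + J} = \sqrt{\frac{362519}{5340} - 3630} = \sqrt{- \frac{19021681}{5340}} = \frac{i \sqrt{25393944135}}{2670}$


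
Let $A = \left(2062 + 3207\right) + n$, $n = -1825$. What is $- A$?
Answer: $-3444$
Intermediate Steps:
$A = 3444$ ($A = \left(2062 + 3207\right) - 1825 = 5269 - 1825 = 3444$)
$- A = \left(-1\right) 3444 = -3444$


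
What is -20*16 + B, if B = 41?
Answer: -279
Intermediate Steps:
-20*16 + B = -20*16 + 41 = -320 + 41 = -279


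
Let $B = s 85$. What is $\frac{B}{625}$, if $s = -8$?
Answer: $- \frac{136}{125} \approx -1.088$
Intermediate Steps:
$B = -680$ ($B = \left(-8\right) 85 = -680$)
$\frac{B}{625} = - \frac{680}{625} = \left(-680\right) \frac{1}{625} = - \frac{136}{125}$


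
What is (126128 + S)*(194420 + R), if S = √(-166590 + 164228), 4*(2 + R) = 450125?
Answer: 38714895004 + 1227797*I*√2362/4 ≈ 3.8715e+10 + 1.4918e+7*I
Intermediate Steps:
R = 450117/4 (R = -2 + (¼)*450125 = -2 + 450125/4 = 450117/4 ≈ 1.1253e+5)
S = I*√2362 (S = √(-2362) = I*√2362 ≈ 48.6*I)
(126128 + S)*(194420 + R) = (126128 + I*√2362)*(194420 + 450117/4) = (126128 + I*√2362)*(1227797/4) = 38714895004 + 1227797*I*√2362/4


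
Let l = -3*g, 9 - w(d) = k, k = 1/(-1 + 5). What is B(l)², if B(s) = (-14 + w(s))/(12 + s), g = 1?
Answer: 49/144 ≈ 0.34028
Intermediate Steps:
k = ¼ (k = 1/4 = ¼ ≈ 0.25000)
w(d) = 35/4 (w(d) = 9 - 1*¼ = 9 - ¼ = 35/4)
l = -3 (l = -3*1 = -3)
B(s) = -21/(4*(12 + s)) (B(s) = (-14 + 35/4)/(12 + s) = -21/(4*(12 + s)))
B(l)² = (-21/(48 + 4*(-3)))² = (-21/(48 - 12))² = (-21/36)² = (-21*1/36)² = (-7/12)² = 49/144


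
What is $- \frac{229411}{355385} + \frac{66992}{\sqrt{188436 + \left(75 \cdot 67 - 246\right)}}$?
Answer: $- \frac{229411}{355385} + \frac{66992 \sqrt{193215}}{193215} \approx 151.76$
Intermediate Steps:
$- \frac{229411}{355385} + \frac{66992}{\sqrt{188436 + \left(75 \cdot 67 - 246\right)}} = \left(-229411\right) \frac{1}{355385} + \frac{66992}{\sqrt{188436 + \left(5025 - 246\right)}} = - \frac{229411}{355385} + \frac{66992}{\sqrt{188436 + 4779}} = - \frac{229411}{355385} + \frac{66992}{\sqrt{193215}} = - \frac{229411}{355385} + 66992 \frac{\sqrt{193215}}{193215} = - \frac{229411}{355385} + \frac{66992 \sqrt{193215}}{193215}$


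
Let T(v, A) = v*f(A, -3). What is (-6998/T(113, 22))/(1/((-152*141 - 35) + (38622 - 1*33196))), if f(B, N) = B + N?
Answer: 112254918/2147 ≈ 52285.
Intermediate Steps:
T(v, A) = v*(-3 + A) (T(v, A) = v*(A - 3) = v*(-3 + A))
(-6998/T(113, 22))/(1/((-152*141 - 35) + (38622 - 1*33196))) = (-6998*1/(113*(-3 + 22)))/(1/((-152*141 - 35) + (38622 - 1*33196))) = (-6998/(113*19))/(1/((-21432 - 35) + (38622 - 33196))) = (-6998/2147)/(1/(-21467 + 5426)) = (-6998*1/2147)/(1/(-16041)) = -6998/(2147*(-1/16041)) = -6998/2147*(-16041) = 112254918/2147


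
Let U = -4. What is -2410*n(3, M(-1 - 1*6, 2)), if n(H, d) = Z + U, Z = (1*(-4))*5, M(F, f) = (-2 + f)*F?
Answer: 57840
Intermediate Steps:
M(F, f) = F*(-2 + f)
Z = -20 (Z = -4*5 = -20)
n(H, d) = -24 (n(H, d) = -20 - 4 = -24)
-2410*n(3, M(-1 - 1*6, 2)) = -2410*(-24) = 57840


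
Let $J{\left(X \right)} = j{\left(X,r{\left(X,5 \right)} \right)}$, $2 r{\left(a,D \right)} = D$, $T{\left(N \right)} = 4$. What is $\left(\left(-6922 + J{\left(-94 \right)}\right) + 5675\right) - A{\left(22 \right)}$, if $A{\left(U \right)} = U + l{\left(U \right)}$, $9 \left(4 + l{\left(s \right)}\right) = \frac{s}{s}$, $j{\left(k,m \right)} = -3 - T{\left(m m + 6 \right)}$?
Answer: $- \frac{11449}{9} \approx -1272.1$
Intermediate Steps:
$r{\left(a,D \right)} = \frac{D}{2}$
$j{\left(k,m \right)} = -7$ ($j{\left(k,m \right)} = -3 - 4 = -7$)
$J{\left(X \right)} = -7$
$l{\left(s \right)} = - \frac{35}{9}$ ($l{\left(s \right)} = -4 + \frac{s \frac{1}{s}}{9} = -4 + \frac{1}{9} \cdot 1 = -4 + \frac{1}{9} = - \frac{35}{9}$)
$A{\left(U \right)} = - \frac{35}{9} + U$ ($A{\left(U \right)} = U - \frac{35}{9} = - \frac{35}{9} + U$)
$\left(\left(-6922 + J{\left(-94 \right)}\right) + 5675\right) - A{\left(22 \right)} = \left(\left(-6922 - 7\right) + 5675\right) - \left(- \frac{35}{9} + 22\right) = \left(-6929 + 5675\right) - \frac{163}{9} = -1254 - \frac{163}{9} = - \frac{11449}{9}$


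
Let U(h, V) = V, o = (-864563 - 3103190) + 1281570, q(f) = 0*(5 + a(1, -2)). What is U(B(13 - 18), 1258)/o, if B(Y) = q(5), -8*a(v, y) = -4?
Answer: -1258/2686183 ≈ -0.00046832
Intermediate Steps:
a(v, y) = ½ (a(v, y) = -⅛*(-4) = ½)
q(f) = 0 (q(f) = 0*(5 + ½) = 0*(11/2) = 0)
B(Y) = 0
o = -2686183 (o = -3967753 + 1281570 = -2686183)
U(B(13 - 18), 1258)/o = 1258/(-2686183) = 1258*(-1/2686183) = -1258/2686183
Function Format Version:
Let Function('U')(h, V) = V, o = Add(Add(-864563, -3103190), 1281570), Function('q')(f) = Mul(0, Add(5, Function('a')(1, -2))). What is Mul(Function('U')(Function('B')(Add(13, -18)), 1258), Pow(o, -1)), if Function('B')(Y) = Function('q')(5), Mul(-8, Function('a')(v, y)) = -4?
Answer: Rational(-1258, 2686183) ≈ -0.00046832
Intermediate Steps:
Function('a')(v, y) = Rational(1, 2) (Function('a')(v, y) = Mul(Rational(-1, 8), -4) = Rational(1, 2))
Function('q')(f) = 0 (Function('q')(f) = Mul(0, Add(5, Rational(1, 2))) = Mul(0, Rational(11, 2)) = 0)
Function('B')(Y) = 0
o = -2686183 (o = Add(-3967753, 1281570) = -2686183)
Mul(Function('U')(Function('B')(Add(13, -18)), 1258), Pow(o, -1)) = Mul(1258, Pow(-2686183, -1)) = Mul(1258, Rational(-1, 2686183)) = Rational(-1258, 2686183)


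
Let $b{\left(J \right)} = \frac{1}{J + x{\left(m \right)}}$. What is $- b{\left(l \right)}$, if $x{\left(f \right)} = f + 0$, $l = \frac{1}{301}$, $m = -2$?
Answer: $\frac{301}{601} \approx 0.50083$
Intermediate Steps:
$l = \frac{1}{301} \approx 0.0033223$
$x{\left(f \right)} = f$
$b{\left(J \right)} = \frac{1}{-2 + J}$ ($b{\left(J \right)} = \frac{1}{J - 2} = \frac{1}{-2 + J}$)
$- b{\left(l \right)} = - \frac{1}{-2 + \frac{1}{301}} = - \frac{1}{- \frac{601}{301}} = \left(-1\right) \left(- \frac{301}{601}\right) = \frac{301}{601}$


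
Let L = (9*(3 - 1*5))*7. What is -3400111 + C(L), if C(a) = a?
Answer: -3400237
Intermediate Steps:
L = -126 (L = (9*(3 - 5))*7 = (9*(-2))*7 = -18*7 = -126)
-3400111 + C(L) = -3400111 - 126 = -3400237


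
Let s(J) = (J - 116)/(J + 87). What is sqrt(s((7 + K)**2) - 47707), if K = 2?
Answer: I*sqrt(6869838)/12 ≈ 218.42*I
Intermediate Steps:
s(J) = (-116 + J)/(87 + J)
sqrt(s((7 + K)**2) - 47707) = sqrt((-116 + (7 + 2)**2)/(87 + (7 + 2)**2) - 47707) = sqrt((-116 + 9**2)/(87 + 9**2) - 47707) = sqrt((-116 + 81)/(87 + 81) - 47707) = sqrt(-35/168 - 47707) = sqrt((1/168)*(-35) - 47707) = sqrt(-5/24 - 47707) = sqrt(-1144973/24) = I*sqrt(6869838)/12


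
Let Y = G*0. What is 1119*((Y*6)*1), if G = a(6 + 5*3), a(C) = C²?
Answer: 0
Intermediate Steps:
G = 441 (G = (6 + 5*3)² = (6 + 15)² = 21² = 441)
Y = 0 (Y = 441*0 = 0)
1119*((Y*6)*1) = 1119*((0*6)*1) = 1119*(0*1) = 1119*0 = 0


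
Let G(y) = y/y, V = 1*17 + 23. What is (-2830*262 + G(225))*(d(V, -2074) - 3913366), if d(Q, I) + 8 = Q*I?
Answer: 2963117811306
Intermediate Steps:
V = 40 (V = 17 + 23 = 40)
G(y) = 1
d(Q, I) = -8 + I*Q (d(Q, I) = -8 + Q*I = -8 + I*Q)
(-2830*262 + G(225))*(d(V, -2074) - 3913366) = (-2830*262 + 1)*((-8 - 2074*40) - 3913366) = (-741460 + 1)*((-8 - 82960) - 3913366) = -741459*(-82968 - 3913366) = -741459*(-3996334) = 2963117811306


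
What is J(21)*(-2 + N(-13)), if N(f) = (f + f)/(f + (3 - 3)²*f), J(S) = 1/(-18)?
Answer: 0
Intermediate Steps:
J(S) = -1/18
N(f) = 2 (N(f) = (2*f)/(f + 0²*f) = (2*f)/(f + 0*f) = (2*f)/(f + 0) = (2*f)/f = 2)
J(21)*(-2 + N(-13)) = -(-2 + 2)/18 = -1/18*0 = 0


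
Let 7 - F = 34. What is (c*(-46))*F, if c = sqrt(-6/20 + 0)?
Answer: 621*I*sqrt(30)/5 ≈ 680.27*I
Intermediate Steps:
F = -27 (F = 7 - 1*34 = 7 - 34 = -27)
c = I*sqrt(30)/10 (c = sqrt(-6*1/20 + 0) = sqrt(-3/10 + 0) = sqrt(-3/10) = I*sqrt(30)/10 ≈ 0.54772*I)
(c*(-46))*F = ((I*sqrt(30)/10)*(-46))*(-27) = -23*I*sqrt(30)/5*(-27) = 621*I*sqrt(30)/5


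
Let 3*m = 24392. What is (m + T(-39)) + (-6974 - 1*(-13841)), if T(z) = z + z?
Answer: 44759/3 ≈ 14920.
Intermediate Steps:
T(z) = 2*z
m = 24392/3 (m = (⅓)*24392 = 24392/3 ≈ 8130.7)
(m + T(-39)) + (-6974 - 1*(-13841)) = (24392/3 + 2*(-39)) + (-6974 - 1*(-13841)) = (24392/3 - 78) + (-6974 + 13841) = 24158/3 + 6867 = 44759/3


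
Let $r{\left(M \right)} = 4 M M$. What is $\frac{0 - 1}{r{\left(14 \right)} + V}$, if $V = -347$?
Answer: $- \frac{1}{437} \approx -0.0022883$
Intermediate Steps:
$r{\left(M \right)} = 4 M^{2}$
$\frac{0 - 1}{r{\left(14 \right)} + V} = \frac{0 - 1}{4 \cdot 14^{2} - 347} = \frac{0 - 1}{4 \cdot 196 - 347} = - \frac{1}{784 - 347} = - \frac{1}{437}$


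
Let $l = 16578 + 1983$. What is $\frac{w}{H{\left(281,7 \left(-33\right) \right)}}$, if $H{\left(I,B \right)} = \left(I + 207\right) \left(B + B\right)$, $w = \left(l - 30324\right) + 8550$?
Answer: $\frac{153}{10736} \approx 0.014251$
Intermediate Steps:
$l = 18561$
$w = -3213$ ($w = \left(18561 - 30324\right) + 8550 = -11763 + 8550 = -3213$)
$H{\left(I,B \right)} = 2 B \left(207 + I\right)$ ($H{\left(I,B \right)} = \left(207 + I\right) 2 B = 2 B \left(207 + I\right)$)
$\frac{w}{H{\left(281,7 \left(-33\right) \right)}} = - \frac{3213}{2 \cdot 7 \left(-33\right) \left(207 + 281\right)} = - \frac{3213}{2 \left(-231\right) 488} = - \frac{3213}{-225456} = \left(-3213\right) \left(- \frac{1}{225456}\right) = \frac{153}{10736}$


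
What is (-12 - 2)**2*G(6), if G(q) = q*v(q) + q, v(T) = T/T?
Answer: 2352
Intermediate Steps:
v(T) = 1
G(q) = 2*q (G(q) = q*1 + q = q + q = 2*q)
(-12 - 2)**2*G(6) = (-12 - 2)**2*(2*6) = (-14)**2*12 = 196*12 = 2352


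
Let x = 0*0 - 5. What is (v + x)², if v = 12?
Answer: 49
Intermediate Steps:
x = -5 (x = 0 - 5 = -5)
(v + x)² = (12 - 5)² = 7² = 49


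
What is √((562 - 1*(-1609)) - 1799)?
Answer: 2*√93 ≈ 19.287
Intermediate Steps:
√((562 - 1*(-1609)) - 1799) = √((562 + 1609) - 1799) = √(2171 - 1799) = √372 = 2*√93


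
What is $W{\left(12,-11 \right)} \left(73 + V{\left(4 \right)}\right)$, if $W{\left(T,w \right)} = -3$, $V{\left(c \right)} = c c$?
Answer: $-267$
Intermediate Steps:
$V{\left(c \right)} = c^{2}$
$W{\left(12,-11 \right)} \left(73 + V{\left(4 \right)}\right) = - 3 \left(73 + 4^{2}\right) = - 3 \left(73 + 16\right) = \left(-3\right) 89 = -267$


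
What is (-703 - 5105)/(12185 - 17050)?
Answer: 5808/4865 ≈ 1.1938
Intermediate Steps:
(-703 - 5105)/(12185 - 17050) = -5808/(-4865) = -5808*(-1/4865) = 5808/4865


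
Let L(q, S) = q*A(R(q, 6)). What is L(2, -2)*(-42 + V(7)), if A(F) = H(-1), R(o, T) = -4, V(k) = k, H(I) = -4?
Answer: 280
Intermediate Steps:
A(F) = -4
L(q, S) = -4*q (L(q, S) = q*(-4) = -4*q)
L(2, -2)*(-42 + V(7)) = (-4*2)*(-42 + 7) = -8*(-35) = 280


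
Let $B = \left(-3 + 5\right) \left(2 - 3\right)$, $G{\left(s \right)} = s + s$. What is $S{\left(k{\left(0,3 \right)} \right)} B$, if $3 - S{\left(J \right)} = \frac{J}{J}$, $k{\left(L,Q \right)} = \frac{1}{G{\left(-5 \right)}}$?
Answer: $-4$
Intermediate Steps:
$G{\left(s \right)} = 2 s$
$k{\left(L,Q \right)} = - \frac{1}{10}$ ($k{\left(L,Q \right)} = \frac{1}{2 \left(-5\right)} = \frac{1}{-10} = - \frac{1}{10}$)
$B = -2$ ($B = 2 \left(-1\right) = -2$)
$S{\left(J \right)} = 2$ ($S{\left(J \right)} = 3 - \frac{J}{J} = 3 - 1 = 2$)
$S{\left(k{\left(0,3 \right)} \right)} B = 2 \left(-2\right) = -4$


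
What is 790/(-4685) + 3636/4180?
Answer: 686623/979165 ≈ 0.70123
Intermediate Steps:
790/(-4685) + 3636/4180 = 790*(-1/4685) + 3636*(1/4180) = -158/937 + 909/1045 = 686623/979165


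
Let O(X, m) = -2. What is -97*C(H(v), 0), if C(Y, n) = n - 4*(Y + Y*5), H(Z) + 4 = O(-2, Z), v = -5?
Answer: -13968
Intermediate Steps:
H(Z) = -6 (H(Z) = -4 - 2 = -6)
C(Y, n) = n - 24*Y (C(Y, n) = n - 4*(Y + 5*Y) = n - 24*Y)
-97*C(H(v), 0) = -97*(0 - 24*(-6)) = -97*(0 + 144) = -97*144 = -13968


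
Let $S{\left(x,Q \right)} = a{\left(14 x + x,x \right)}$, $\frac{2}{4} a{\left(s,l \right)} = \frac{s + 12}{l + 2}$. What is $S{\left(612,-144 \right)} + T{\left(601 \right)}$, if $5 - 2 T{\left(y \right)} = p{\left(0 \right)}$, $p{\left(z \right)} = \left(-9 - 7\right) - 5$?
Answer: $\frac{13183}{307} \approx 42.941$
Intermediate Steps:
$p{\left(z \right)} = -21$ ($p{\left(z \right)} = -16 - 5 = -21$)
$a{\left(s,l \right)} = \frac{2 \left(12 + s\right)}{2 + l}$ ($a{\left(s,l \right)} = 2 \frac{s + 12}{l + 2} = 2 \frac{12 + s}{2 + l} = \frac{2 \left(12 + s\right)}{2 + l}$)
$T{\left(y \right)} = 13$ ($T{\left(y \right)} = \frac{5}{2} - - \frac{21}{2} = \frac{5}{2} + \frac{21}{2} = 13$)
$S{\left(x,Q \right)} = \frac{2 \left(12 + 15 x\right)}{2 + x}$ ($S{\left(x,Q \right)} = \frac{2 \left(12 + \left(14 x + x\right)\right)}{2 + x} = \frac{2 \left(12 + 15 x\right)}{2 + x}$)
$S{\left(612,-144 \right)} + T{\left(601 \right)} = \frac{6 \left(4 + 5 \cdot 612\right)}{2 + 612} + 13 = \frac{6 \left(4 + 3060\right)}{614} + 13 = 6 \cdot \frac{1}{614} \cdot 3064 + 13 = \frac{9192}{307} + 13 = \frac{13183}{307}$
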